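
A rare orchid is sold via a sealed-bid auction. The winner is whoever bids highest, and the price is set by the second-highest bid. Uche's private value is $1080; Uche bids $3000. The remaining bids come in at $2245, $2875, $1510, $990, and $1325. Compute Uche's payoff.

Highest competing bid: $2875.
Uche's bid $3000 is the highest overall, so Uche wins and pays the second-highest bid, $2875.
Payoff = value − price = $1080 − $2875 = -$1795.
Overbidding won the item at a price above value — truthful bidding would have avoided this loss.

Uche's payoff: -$1795.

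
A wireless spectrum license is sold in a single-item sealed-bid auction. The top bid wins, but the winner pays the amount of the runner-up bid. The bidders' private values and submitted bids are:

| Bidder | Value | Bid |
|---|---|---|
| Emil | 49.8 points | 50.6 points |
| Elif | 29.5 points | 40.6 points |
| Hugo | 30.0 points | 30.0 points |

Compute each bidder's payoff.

Payoffs: Emil 9.2 points, Elif 0.0 points, Hugo 0.0 points.

Ordered from highest: Emil 50.6 points; Elif 40.6 points; Hugo 30.0 points.
Emil has the top bid and wins; the price is the second-highest bid, 40.6 points.
Emil's payoff = 49.8 points − 40.6 points = 9.2 points. All other bidders lose, so their payoff is 0.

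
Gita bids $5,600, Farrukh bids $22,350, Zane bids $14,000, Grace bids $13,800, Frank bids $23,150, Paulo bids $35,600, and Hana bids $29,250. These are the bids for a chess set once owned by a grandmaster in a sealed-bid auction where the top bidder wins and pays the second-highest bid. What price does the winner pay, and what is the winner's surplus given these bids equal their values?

The winner pays $29,250 for a surplus of $6,350.

Ranking the bids: Paulo $35,600; Hana $29,250; Frank $23,150; Farrukh $22,350; Zane $14,000; Grace $13,800; Gita $5,600.
Paulo is the highest bidder, so Paulo wins.
Under the second-price rule, the price is the second-highest bid: $29,250.
Surplus = $35,600 − $29,250 = $6,350.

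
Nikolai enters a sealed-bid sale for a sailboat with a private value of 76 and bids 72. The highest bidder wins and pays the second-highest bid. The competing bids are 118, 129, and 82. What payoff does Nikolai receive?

Highest competing bid: 129.
Nikolai's bid 72 is not the highest, so Nikolai loses, pays nothing, and earns zero payoff.

Nikolai's payoff: 0.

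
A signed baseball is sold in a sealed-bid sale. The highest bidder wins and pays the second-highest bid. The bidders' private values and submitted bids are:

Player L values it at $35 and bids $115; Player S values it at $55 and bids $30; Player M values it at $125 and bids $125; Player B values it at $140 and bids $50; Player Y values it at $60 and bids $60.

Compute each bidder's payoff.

Ordered from highest: Player M $125; Player L $115; Player Y $60; Player B $50; Player S $30.
Player M has the top bid and wins; the price is the second-highest bid, $115.
Player M's payoff = $125 − $115 = $10. All other bidders lose, so their payoff is 0.

Player L $0, Player S $0, Player M $10, Player B $0, Player Y $0.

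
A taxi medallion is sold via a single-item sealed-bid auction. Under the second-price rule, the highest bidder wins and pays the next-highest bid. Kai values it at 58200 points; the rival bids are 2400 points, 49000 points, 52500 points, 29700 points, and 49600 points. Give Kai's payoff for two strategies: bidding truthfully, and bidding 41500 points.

Truthful: 5700 points; alternative: 0 points.

The highest competing bid is 52500 points.
Bidding truthfully at 58200 points: Kai has the top bid, wins, and pays the second-highest bid 52500 points. Payoff = 58200 points − 52500 points = 5700 points.
Bidding 41500 points: the top bid is 52500 points (a rival), so Kai loses. Payoff = 0 points.
Deviating from a truthful bid can only lose payoff in a second-price auction — never gain.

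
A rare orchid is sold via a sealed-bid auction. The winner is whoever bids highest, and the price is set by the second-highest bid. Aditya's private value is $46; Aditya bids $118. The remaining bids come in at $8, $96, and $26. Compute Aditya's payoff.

-$50

Highest competing bid: $96.
Aditya's bid $118 is the highest overall, so Aditya wins and pays the second-highest bid, $96.
Payoff = value − price = $46 − $96 = -$50.
Overbidding won the item at a price above value — truthful bidding would have avoided this loss.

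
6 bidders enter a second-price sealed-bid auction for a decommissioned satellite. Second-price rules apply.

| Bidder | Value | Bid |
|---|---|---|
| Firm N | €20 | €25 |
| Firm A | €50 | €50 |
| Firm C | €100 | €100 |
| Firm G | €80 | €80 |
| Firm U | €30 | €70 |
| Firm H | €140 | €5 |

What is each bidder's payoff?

Firm N €0, Firm A €0, Firm C €20, Firm G €0, Firm U €0, Firm H €0.

Ordered from highest: Firm C €100, then Firm G €80, then Firm U €70, then Firm A €50, then Firm N €25, then Firm H €5.
Firm C has the top bid and wins; the price is the second-highest bid, €80.
Firm C's payoff = €100 − €80 = €20. All other bidders lose, so their payoff is 0.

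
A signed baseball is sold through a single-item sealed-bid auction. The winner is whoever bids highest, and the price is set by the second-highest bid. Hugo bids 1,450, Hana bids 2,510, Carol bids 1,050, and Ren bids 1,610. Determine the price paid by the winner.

The winner pays 1,610.

Ranking the bids: Hana 2,510; Ren 1,610; Hugo 1,450; Carol 1,050.
Hana has the highest bid, so Hana wins.
The second-highest bid is 1,610, so that is what Hana pays.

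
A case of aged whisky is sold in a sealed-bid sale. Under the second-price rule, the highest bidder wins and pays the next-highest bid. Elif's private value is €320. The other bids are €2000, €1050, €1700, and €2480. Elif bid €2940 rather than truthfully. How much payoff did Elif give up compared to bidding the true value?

The highest competing bid is €2480.
Bidding truthfully at €320: the top bid is €2480 (a rival), so Elif loses. Payoff = €0.
Bidding €2940: Elif has the top bid, wins, and pays the second-highest bid €2480. Payoff = €320 − €2480 = -€2160.
Regret = truthful payoff − actual payoff = €0 − -€2160 = €2160.
This is the dominant-strategy logic: truthful bidding weakly beats any alternative.

Payoff forgone: €2160.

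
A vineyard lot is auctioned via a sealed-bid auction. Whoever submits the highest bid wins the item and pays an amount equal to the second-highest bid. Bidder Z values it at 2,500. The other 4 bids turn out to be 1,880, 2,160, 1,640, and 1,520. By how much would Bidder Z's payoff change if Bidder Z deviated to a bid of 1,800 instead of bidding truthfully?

-340

The highest competing bid is 2,160.
Bidding truthfully at 2,500: Bidder Z has the top bid, wins, and pays the second-highest bid 2,160. Payoff = 2,500 − 2,160 = 340.
Bidding 1,800: the top bid is 2,160 (a rival), so Bidder Z loses. Payoff = 0.
Change = 0 − 340 = -340.
Deviating from a truthful bid can only lose payoff in a second-price auction — never gain.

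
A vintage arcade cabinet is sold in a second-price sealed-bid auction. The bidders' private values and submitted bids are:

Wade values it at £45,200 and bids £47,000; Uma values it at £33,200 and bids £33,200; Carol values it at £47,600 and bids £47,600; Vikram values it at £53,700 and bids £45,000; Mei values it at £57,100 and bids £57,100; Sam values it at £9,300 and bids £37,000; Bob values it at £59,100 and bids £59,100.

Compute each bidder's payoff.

Wade £0, Uma £0, Carol £0, Vikram £0, Mei £0, Sam £0, Bob £2,000.

Ranking the bids: Bob £59,100, then Mei £57,100, then Carol £47,600, then Wade £47,000, then Vikram £45,000, then Sam £37,000, then Uma £33,200.
Bob has the top bid and wins; the price is the second-highest bid, £57,100.
Bob's payoff = £59,100 − £57,100 = £2,000. All other bidders lose, so their payoff is 0.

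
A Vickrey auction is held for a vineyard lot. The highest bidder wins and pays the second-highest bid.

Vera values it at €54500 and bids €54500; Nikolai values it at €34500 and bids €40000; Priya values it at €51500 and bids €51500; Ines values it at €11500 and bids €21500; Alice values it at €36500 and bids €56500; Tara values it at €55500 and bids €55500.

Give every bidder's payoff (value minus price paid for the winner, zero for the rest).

Sorted high to low: Alice €56500 > Tara €55500 > Vera €54500 > Priya €51500 > Nikolai €40000 > Ines €21500.
Alice has the top bid and wins; the price is the second-highest bid, €55500.
Alice's payoff = €36500 − €55500 = -€19000. All other bidders lose, so their payoff is 0.

Payoffs: Vera €0, Nikolai €0, Priya €0, Ines €0, Alice -€19000, Tara €0.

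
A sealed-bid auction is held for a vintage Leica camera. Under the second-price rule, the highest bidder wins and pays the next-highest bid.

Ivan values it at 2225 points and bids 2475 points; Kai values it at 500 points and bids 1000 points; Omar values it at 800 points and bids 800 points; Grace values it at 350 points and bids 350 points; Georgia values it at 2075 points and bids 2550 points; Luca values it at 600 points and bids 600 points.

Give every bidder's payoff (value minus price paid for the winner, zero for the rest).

Ivan 0 points, Kai 0 points, Omar 0 points, Grace 0 points, Georgia -400 points, Luca 0 points.

Ordered from highest: Georgia 2550 points > Ivan 2475 points > Kai 1000 points > Omar 800 points > Luca 600 points > Grace 350 points.
Georgia has the top bid and wins; the price is the second-highest bid, 2475 points.
Georgia's payoff = 2075 points − 2475 points = -400 points. All other bidders lose, so their payoff is 0.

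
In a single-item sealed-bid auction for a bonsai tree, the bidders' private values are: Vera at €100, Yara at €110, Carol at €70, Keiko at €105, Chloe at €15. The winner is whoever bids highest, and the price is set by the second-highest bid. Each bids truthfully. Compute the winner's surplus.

Winner's surplus: €5.

Ordered from highest: Yara €110 > Keiko €105 > Vera €100 > Carol €70 > Chloe €15.
Yara wins with the top bid and pays the second-highest, €105.
Surplus = €110 − €105 = €5.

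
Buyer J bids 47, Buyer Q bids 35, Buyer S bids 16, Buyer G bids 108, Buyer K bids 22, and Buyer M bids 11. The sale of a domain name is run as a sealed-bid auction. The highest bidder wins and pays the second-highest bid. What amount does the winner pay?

Ranking the bids: Buyer G 108, then Buyer J 47, then Buyer Q 35, then Buyer K 22, then Buyer S 16, then Buyer M 11.
Buyer G has the highest bid, so Buyer G wins.
The second-highest bid is 47, so that is what Buyer G pays.

Price paid: 47.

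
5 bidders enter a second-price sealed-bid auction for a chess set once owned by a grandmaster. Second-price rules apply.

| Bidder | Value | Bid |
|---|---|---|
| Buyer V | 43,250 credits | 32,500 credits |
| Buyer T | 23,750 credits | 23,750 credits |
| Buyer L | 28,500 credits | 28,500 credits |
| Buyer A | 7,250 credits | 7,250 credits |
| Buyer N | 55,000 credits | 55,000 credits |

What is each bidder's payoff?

Buyer V 0 credits, Buyer T 0 credits, Buyer L 0 credits, Buyer A 0 credits, Buyer N 22,500 credits.

Bids in descending order: Buyer N 55,000 credits > Buyer V 32,500 credits > Buyer L 28,500 credits > Buyer T 23,750 credits > Buyer A 7,250 credits.
Buyer N has the top bid and wins; the price is the second-highest bid, 32,500 credits.
Buyer N's payoff = 55,000 credits − 32,500 credits = 22,500 credits. All other bidders lose, so their payoff is 0.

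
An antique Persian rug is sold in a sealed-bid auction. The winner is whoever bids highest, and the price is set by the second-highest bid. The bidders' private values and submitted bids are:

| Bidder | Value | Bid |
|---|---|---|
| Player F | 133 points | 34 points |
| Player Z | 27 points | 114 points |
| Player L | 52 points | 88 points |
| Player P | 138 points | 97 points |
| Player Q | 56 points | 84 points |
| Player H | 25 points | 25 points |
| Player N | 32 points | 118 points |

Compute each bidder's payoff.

Player F 0 points, Player Z 0 points, Player L 0 points, Player P 0 points, Player Q 0 points, Player H 0 points, Player N -82 points.

Bids in descending order: Player N 118 points > Player Z 114 points > Player P 97 points > Player L 88 points > Player Q 84 points > Player F 34 points > Player H 25 points.
Player N has the top bid and wins; the price is the second-highest bid, 114 points.
Player N's payoff = 32 points − 114 points = -82 points. All other bidders lose, so their payoff is 0.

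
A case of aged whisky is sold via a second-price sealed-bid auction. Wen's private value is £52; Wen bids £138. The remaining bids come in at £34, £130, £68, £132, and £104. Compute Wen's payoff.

Payoff = -£80.

Highest competing bid: £132.
Wen's bid £138 is the highest overall, so Wen wins and pays the second-highest bid, £132.
Payoff = value − price = £52 − £132 = -£80.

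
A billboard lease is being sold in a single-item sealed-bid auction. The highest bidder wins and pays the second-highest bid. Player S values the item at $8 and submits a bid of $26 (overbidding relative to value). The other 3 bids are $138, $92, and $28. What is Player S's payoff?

Highest competing bid: $138.
Player S's bid $26 is not the highest, so Player S loses, pays nothing, and earns zero payoff.

$0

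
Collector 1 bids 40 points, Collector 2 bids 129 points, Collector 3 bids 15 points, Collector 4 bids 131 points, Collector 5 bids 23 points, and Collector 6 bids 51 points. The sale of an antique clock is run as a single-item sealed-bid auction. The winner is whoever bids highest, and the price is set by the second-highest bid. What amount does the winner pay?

Ranking the bids: Collector 4 131 points, then Collector 2 129 points, then Collector 6 51 points, then Collector 1 40 points, then Collector 5 23 points, then Collector 3 15 points.
Collector 4 has the highest bid, so Collector 4 wins.
The second-highest bid is 129 points, so that is what Collector 4 pays.

Price paid: 129 points.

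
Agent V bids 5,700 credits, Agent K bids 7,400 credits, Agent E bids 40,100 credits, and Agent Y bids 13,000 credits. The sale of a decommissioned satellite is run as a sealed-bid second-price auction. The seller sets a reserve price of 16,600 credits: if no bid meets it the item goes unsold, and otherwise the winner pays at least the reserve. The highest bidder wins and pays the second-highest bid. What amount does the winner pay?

Ordered from highest: Agent E 40,100 credits, then Agent Y 13,000 credits, then Agent K 7,400 credits, then Agent V 5,700 credits.
Agent E has the highest bid, so Agent E wins.
The second-highest bid is 13,000 credits, but the reserve 16,600 credits is higher, so the price is the reserve.

16,600 credits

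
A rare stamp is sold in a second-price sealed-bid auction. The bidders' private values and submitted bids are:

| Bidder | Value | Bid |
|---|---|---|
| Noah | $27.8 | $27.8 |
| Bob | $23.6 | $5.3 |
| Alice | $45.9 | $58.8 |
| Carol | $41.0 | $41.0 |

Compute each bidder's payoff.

Payoffs: Noah $0.0, Bob $0.0, Alice $4.9, Carol $0.0.

Bids in descending order: Alice $58.8; Carol $41.0; Noah $27.8; Bob $5.3.
Alice has the top bid and wins; the price is the second-highest bid, $41.0.
Alice's payoff = $45.9 − $41.0 = $4.9. All other bidders lose, so their payoff is 0.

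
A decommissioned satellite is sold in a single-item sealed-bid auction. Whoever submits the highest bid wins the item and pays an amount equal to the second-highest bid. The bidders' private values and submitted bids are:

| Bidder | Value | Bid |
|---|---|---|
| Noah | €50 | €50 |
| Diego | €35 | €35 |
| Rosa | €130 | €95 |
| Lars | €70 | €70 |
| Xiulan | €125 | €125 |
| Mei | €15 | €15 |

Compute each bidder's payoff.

Noah €0, Diego €0, Rosa €0, Lars €0, Xiulan €30, Mei €0.

Sorted high to low: Xiulan €125; Rosa €95; Lars €70; Noah €50; Diego €35; Mei €15.
Xiulan has the top bid and wins; the price is the second-highest bid, €95.
Xiulan's payoff = €125 − €95 = €30. All other bidders lose, so their payoff is 0.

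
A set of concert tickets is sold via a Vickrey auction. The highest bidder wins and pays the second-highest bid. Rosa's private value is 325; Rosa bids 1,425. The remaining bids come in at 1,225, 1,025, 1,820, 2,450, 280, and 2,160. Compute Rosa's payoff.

0

Highest competing bid: 2,450.
Rosa's bid 1,425 is not the highest, so Rosa loses, pays nothing, and earns zero payoff.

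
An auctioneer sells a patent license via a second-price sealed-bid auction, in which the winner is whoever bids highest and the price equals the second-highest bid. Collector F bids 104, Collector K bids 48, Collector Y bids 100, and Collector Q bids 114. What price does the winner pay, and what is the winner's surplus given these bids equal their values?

Ranking the bids: Collector Q 114 > Collector F 104 > Collector Y 100 > Collector K 48.
Collector Q is the highest bidder, so Collector Q wins.
Under the second-price rule, the price is the second-highest bid: 104.
Surplus = 114 − 104 = 10.

The winner pays 104 for a surplus of 10.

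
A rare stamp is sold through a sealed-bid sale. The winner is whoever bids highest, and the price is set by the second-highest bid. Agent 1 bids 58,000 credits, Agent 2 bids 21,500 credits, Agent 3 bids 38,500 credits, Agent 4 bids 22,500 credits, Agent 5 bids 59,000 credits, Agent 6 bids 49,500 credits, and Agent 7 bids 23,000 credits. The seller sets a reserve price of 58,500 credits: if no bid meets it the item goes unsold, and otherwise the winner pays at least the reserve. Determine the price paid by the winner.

Ranking the bids: Agent 5 59,000 credits; Agent 1 58,000 credits; Agent 6 49,500 credits; Agent 3 38,500 credits; Agent 7 23,000 credits; Agent 4 22,500 credits; Agent 2 21,500 credits.
Agent 5 has the highest bid, so Agent 5 wins.
The second-highest bid is 58,000 credits, but the reserve 58,500 credits is higher, so the price is the reserve.

58,500 credits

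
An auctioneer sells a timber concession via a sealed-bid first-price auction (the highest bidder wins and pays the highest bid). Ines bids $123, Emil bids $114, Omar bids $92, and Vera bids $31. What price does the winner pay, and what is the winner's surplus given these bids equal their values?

The winner pays $123 for a surplus of $0.

Sorted high to low: Ines $123; Emil $114; Omar $92; Vera $31.
Ines is the highest bidder, so Ines wins.
Under the first-price rule, the price is the highest bid: $123.
Surplus = $123 − $123 = $0.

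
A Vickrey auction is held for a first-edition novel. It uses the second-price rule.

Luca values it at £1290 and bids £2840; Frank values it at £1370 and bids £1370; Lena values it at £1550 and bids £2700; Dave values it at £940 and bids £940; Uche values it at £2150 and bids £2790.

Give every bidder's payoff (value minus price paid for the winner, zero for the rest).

Ordered from highest: Luca £2840; Uche £2790; Lena £2700; Frank £1370; Dave £940.
Luca has the top bid and wins; the price is the second-highest bid, £2790.
Luca's payoff = £1290 − £2790 = -£1500. All other bidders lose, so their payoff is 0.

Payoffs: Luca -£1500, Frank £0, Lena £0, Dave £0, Uche £0.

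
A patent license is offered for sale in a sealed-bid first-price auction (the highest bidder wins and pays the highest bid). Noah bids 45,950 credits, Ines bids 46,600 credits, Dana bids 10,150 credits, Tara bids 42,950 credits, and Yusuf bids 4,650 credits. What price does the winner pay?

Bids in descending order: Ines 46,600 credits, then Noah 45,950 credits, then Tara 42,950 credits, then Dana 10,150 credits, then Yusuf 4,650 credits.
Ines is the highest bidder, so Ines wins.
Under the first-price rule, the price is the highest bid: 46,600 credits.

Price paid: 46,600 credits.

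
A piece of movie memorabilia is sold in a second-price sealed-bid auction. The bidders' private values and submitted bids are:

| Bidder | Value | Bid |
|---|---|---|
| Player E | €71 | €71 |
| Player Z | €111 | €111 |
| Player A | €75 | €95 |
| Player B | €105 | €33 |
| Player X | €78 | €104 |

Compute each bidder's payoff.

Ranking the bids: Player Z €111 > Player X €104 > Player A €95 > Player E €71 > Player B €33.
Player Z has the top bid and wins; the price is the second-highest bid, €104.
Player Z's payoff = €111 − €104 = €7. All other bidders lose, so their payoff is 0.

Payoffs: Player E €0, Player Z €7, Player A €0, Player B €0, Player X €0.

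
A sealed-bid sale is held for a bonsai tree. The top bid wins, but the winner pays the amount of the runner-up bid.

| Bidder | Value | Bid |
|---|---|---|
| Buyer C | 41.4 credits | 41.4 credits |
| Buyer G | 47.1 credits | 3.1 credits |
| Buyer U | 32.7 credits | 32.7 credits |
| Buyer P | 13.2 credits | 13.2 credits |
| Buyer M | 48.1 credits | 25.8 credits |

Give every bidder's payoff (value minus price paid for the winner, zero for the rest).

Bids in descending order: Buyer C 41.4 credits; Buyer U 32.7 credits; Buyer M 25.8 credits; Buyer P 13.2 credits; Buyer G 3.1 credits.
Buyer C has the top bid and wins; the price is the second-highest bid, 32.7 credits.
Buyer C's payoff = 41.4 credits − 32.7 credits = 8.7 credits. All other bidders lose, so their payoff is 0.

Payoffs: Buyer C 8.7 credits, Buyer G 0.0 credits, Buyer U 0.0 credits, Buyer P 0.0 credits, Buyer M 0.0 credits.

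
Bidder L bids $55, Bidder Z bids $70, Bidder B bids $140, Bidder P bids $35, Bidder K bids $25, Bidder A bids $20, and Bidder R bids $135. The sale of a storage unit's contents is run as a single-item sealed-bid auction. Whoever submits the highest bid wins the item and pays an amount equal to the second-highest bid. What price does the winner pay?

Ordered from highest: Bidder B $140; Bidder R $135; Bidder Z $70; Bidder L $55; Bidder P $35; Bidder K $25; Bidder A $20.
Bidder B has the highest bid, so Bidder B wins.
The second-highest bid is $135, so that is what Bidder B pays.

The winner pays $135.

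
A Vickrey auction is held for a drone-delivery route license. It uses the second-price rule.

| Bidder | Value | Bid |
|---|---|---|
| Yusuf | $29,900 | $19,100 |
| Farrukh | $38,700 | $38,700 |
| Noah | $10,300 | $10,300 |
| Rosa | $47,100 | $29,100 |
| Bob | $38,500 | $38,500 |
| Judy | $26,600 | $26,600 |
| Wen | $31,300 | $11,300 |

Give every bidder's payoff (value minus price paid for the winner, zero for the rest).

Payoffs: Yusuf $0, Farrukh $200, Noah $0, Rosa $0, Bob $0, Judy $0, Wen $0.

Ranking the bids: Farrukh $38,700; Bob $38,500; Rosa $29,100; Judy $26,600; Yusuf $19,100; Wen $11,300; Noah $10,300.
Farrukh has the top bid and wins; the price is the second-highest bid, $38,500.
Farrukh's payoff = $38,700 − $38,500 = $200. All other bidders lose, so their payoff is 0.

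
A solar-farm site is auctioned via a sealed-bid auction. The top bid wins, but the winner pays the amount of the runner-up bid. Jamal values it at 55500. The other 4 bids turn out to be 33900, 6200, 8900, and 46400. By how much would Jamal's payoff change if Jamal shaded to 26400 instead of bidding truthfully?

-9100

The highest competing bid is 46400.
Bidding truthfully at 55500: Jamal has the top bid, wins, and pays the second-highest bid 46400. Payoff = 55500 − 46400 = 9100.
Bidding 26400: the top bid is 46400 (a rival), so Jamal loses. Payoff = 0.
Change = 0 − 9100 = -9100.
This is the dominant-strategy logic: truthful bidding weakly beats any alternative.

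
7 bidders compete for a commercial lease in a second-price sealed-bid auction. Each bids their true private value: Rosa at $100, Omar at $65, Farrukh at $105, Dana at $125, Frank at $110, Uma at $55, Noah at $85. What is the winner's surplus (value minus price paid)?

Bids in descending order: Dana $125; Frank $110; Farrukh $105; Rosa $100; Noah $85; Omar $65; Uma $55.
Dana wins with the top bid and pays the second-highest, $110.
Surplus = $125 − $110 = $15.

Surplus = $15.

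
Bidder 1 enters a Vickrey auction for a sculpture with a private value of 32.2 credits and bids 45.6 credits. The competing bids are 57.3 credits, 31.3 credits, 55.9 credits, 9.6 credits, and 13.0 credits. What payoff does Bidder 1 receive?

Highest competing bid: 57.3 credits.
Bidder 1's bid 45.6 credits is not the highest, so Bidder 1 loses, pays nothing, and earns zero payoff.

The bidder's payoff: 0.0 credits.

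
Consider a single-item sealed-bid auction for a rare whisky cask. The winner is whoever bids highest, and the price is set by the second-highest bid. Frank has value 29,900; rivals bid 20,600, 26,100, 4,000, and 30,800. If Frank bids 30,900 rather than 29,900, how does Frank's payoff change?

The highest competing bid is 30,800.
Bidding truthfully at 29,900: the top bid is 30,800 (a rival), so Frank loses. Payoff = 0.
Bidding 30,900: Frank has the top bid, wins, and pays the second-highest bid 30,800. Payoff = 29,900 − 30,800 = -900.
Change = -900 − 0 = -900.

Payoff change: -900.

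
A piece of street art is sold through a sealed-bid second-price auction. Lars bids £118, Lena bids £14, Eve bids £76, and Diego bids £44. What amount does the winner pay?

Price paid: £76.

Ranking the bids: Lars £118, then Eve £76, then Diego £44, then Lena £14.
Lars has the highest bid, so Lars wins.
The second-highest bid is £76, so that is what Lars pays.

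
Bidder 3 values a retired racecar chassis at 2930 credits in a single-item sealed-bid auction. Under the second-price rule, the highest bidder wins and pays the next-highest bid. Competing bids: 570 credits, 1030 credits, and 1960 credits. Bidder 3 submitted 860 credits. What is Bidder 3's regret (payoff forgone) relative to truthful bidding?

The highest competing bid is 1960 credits.
Bidding truthfully at 2930 credits: Bidder 3 has the top bid, wins, and pays the second-highest bid 1960 credits. Payoff = 2930 credits − 1960 credits = 970 credits.
Bidding 860 credits: the top bid is 1960 credits (a rival), so Bidder 3 loses. Payoff = 0 credits.
Regret = truthful payoff − actual payoff = 970 credits − 0 credits = 970 credits.
This is the dominant-strategy logic: truthful bidding weakly beats any alternative.

Payoff forgone: 970 credits.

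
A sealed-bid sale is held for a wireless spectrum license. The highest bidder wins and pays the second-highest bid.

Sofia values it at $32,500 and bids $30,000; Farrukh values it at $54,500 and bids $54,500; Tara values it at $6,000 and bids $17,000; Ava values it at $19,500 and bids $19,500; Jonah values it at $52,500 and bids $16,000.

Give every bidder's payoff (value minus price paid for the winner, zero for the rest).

Ranking the bids: Farrukh $54,500; Sofia $30,000; Ava $19,500; Tara $17,000; Jonah $16,000.
Farrukh has the top bid and wins; the price is the second-highest bid, $30,000.
Farrukh's payoff = $54,500 − $30,000 = $24,500. All other bidders lose, so their payoff is 0.

Sofia $0, Farrukh $24,500, Tara $0, Ava $0, Jonah $0.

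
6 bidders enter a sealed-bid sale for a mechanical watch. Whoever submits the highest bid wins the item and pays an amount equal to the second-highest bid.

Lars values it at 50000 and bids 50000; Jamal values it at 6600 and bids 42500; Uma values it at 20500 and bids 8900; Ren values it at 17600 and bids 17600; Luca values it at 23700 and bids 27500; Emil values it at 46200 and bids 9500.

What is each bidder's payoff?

Payoffs: Lars 7500, Jamal 0, Uma 0, Ren 0, Luca 0, Emil 0.

Ranking the bids: Lars 50000 > Jamal 42500 > Luca 27500 > Ren 17600 > Emil 9500 > Uma 8900.
Lars has the top bid and wins; the price is the second-highest bid, 42500.
Lars's payoff = 50000 − 42500 = 7500. All other bidders lose, so their payoff is 0.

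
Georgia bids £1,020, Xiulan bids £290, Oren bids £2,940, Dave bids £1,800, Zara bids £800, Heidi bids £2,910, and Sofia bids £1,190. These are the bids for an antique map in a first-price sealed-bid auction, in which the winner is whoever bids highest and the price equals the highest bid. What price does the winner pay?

Price paid: £2,940.

Ranking the bids: Oren £2,940, then Heidi £2,910, then Dave £1,800, then Sofia £1,190, then Georgia £1,020, then Zara £800, then Xiulan £290.
Oren is the highest bidder, so Oren wins.
Under the first-price rule, the price is the highest bid: £2,940.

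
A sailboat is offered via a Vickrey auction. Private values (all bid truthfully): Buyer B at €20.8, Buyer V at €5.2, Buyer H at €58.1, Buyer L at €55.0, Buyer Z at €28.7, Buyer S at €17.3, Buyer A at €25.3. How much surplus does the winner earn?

Ordered from highest: Buyer H €58.1; Buyer L €55.0; Buyer Z €28.7; Buyer A €25.3; Buyer B €20.8; Buyer S €17.3; Buyer V €5.2.
Buyer H wins with the top bid and pays the second-highest, €55.0.
Surplus = €58.1 − €55.0 = €3.1.

Surplus = €3.1.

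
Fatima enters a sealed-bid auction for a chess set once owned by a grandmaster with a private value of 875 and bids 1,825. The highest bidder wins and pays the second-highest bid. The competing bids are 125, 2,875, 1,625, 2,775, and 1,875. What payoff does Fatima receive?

Payoff = 0.

Highest competing bid: 2,875.
Fatima's bid 1,825 is not the highest, so Fatima loses, pays nothing, and earns zero payoff.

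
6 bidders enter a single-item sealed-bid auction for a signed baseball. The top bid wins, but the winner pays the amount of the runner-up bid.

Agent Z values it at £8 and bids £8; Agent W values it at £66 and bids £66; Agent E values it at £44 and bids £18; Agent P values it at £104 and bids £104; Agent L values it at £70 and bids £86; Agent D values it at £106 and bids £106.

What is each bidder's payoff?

Payoffs: Agent Z £0, Agent W £0, Agent E £0, Agent P £0, Agent L £0, Agent D £2.

Ordered from highest: Agent D £106 > Agent P £104 > Agent L £86 > Agent W £66 > Agent E £18 > Agent Z £8.
Agent D has the top bid and wins; the price is the second-highest bid, £104.
Agent D's payoff = £106 − £104 = £2. All other bidders lose, so their payoff is 0.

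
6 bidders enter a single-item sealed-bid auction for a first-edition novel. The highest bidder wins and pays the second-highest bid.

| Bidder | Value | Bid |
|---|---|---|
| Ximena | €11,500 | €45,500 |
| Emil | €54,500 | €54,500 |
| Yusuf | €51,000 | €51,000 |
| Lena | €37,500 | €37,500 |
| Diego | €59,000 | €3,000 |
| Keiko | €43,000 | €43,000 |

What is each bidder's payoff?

Ximena €0, Emil €3,500, Yusuf €0, Lena €0, Diego €0, Keiko €0.

Bids in descending order: Emil €54,500; Yusuf €51,000; Ximena €45,500; Keiko €43,000; Lena €37,500; Diego €3,000.
Emil has the top bid and wins; the price is the second-highest bid, €51,000.
Emil's payoff = €54,500 − €51,000 = €3,500. All other bidders lose, so their payoff is 0.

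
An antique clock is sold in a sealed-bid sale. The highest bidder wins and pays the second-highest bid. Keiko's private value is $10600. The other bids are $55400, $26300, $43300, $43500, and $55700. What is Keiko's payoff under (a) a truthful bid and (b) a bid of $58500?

The highest competing bid is $55700.
Bidding truthfully at $10600: the top bid is $55700 (a rival), so Keiko loses. Payoff = $0.
Bidding $58500: Keiko has the top bid, wins, and pays the second-highest bid $55700. Payoff = $10600 − $55700 = -$45100.
This is the dominant-strategy logic: truthful bidding weakly beats any alternative.

Truthful: $0; alternative: -$45100.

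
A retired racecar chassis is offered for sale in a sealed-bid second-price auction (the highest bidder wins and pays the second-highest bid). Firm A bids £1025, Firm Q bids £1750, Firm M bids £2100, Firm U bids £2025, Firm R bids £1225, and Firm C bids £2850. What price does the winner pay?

Ordered from highest: Firm C £2850, then Firm M £2100, then Firm U £2025, then Firm Q £1750, then Firm R £1225, then Firm A £1025.
Firm C is the highest bidder, so Firm C wins.
Under the second-price rule, the price is the second-highest bid: £2100.

Price paid: £2100.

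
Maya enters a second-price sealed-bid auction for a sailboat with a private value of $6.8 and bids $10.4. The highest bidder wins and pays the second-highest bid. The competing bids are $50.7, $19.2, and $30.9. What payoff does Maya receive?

Maya's payoff: $0.0.

Highest competing bid: $50.7.
Maya's bid $10.4 is not the highest, so Maya loses, pays nothing, and earns zero payoff.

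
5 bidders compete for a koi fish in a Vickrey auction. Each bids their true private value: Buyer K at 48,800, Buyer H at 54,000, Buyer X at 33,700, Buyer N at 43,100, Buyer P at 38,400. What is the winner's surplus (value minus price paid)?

Ranking the bids: Buyer H 54,000, then Buyer K 48,800, then Buyer N 43,100, then Buyer P 38,400, then Buyer X 33,700.
Buyer H wins with the top bid and pays the second-highest, 48,800.
Surplus = 54,000 − 48,800 = 5,200.

Surplus = 5,200.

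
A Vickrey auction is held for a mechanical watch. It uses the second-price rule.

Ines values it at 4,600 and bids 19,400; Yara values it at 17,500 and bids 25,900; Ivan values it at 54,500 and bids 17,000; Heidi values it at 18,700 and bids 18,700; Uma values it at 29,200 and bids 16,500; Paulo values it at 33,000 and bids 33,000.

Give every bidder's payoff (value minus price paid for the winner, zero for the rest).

Payoffs: Ines 0, Yara 0, Ivan 0, Heidi 0, Uma 0, Paulo 7,100.

Bids in descending order: Paulo 33,000 > Yara 25,900 > Ines 19,400 > Heidi 18,700 > Ivan 17,000 > Uma 16,500.
Paulo has the top bid and wins; the price is the second-highest bid, 25,900.
Paulo's payoff = 33,000 − 25,900 = 7,100. All other bidders lose, so their payoff is 0.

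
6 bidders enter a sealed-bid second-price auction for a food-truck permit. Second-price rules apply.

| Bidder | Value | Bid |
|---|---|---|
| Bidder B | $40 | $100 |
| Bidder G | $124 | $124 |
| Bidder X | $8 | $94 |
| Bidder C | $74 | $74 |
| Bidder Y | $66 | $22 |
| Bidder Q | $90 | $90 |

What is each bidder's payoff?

Bidder B $0, Bidder G $24, Bidder X $0, Bidder C $0, Bidder Y $0, Bidder Q $0.

Sorted high to low: Bidder G $124, then Bidder B $100, then Bidder X $94, then Bidder Q $90, then Bidder C $74, then Bidder Y $22.
Bidder G has the top bid and wins; the price is the second-highest bid, $100.
Bidder G's payoff = $124 − $100 = $24. All other bidders lose, so their payoff is 0.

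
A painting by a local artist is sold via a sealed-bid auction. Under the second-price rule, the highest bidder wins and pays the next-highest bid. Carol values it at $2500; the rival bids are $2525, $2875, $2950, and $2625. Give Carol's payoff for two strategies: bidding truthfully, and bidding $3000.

Truthful: $0; alternative: -$450.

The highest competing bid is $2950.
Bidding truthfully at $2500: the top bid is $2950 (a rival), so Carol loses. Payoff = $0.
Bidding $3000: Carol has the top bid, wins, and pays the second-highest bid $2950. Payoff = $2500 − $2950 = -$450.
This is the dominant-strategy logic: truthful bidding weakly beats any alternative.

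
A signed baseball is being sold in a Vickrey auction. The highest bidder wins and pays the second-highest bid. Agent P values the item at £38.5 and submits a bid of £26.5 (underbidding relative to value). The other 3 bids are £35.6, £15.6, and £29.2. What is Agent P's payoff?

Highest competing bid: £35.6.
Agent P's bid £26.5 is not the highest, so Agent P loses, pays nothing, and earns zero payoff.

Agent P's payoff: £0.0.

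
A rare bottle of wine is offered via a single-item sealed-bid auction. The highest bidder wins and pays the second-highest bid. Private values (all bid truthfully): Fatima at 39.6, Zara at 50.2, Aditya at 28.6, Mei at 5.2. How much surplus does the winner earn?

Sorted high to low: Zara 50.2 > Fatima 39.6 > Aditya 28.6 > Mei 5.2.
Zara wins with the top bid and pays the second-highest, 39.6.
Surplus = 50.2 − 39.6 = 10.6.

Winner's surplus: 10.6.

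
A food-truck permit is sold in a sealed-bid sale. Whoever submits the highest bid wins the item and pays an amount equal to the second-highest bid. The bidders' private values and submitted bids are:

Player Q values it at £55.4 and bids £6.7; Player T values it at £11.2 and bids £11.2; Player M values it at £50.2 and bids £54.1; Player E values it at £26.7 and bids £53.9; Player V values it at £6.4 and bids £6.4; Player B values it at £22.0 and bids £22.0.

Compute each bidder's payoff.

Ranking the bids: Player M £54.1 > Player E £53.9 > Player B £22.0 > Player T £11.2 > Player Q £6.7 > Player V £6.4.
Player M has the top bid and wins; the price is the second-highest bid, £53.9.
Player M's payoff = £50.2 − £53.9 = -£3.7. All other bidders lose, so their payoff is 0.

Player Q £0.0, Player T £0.0, Player M -£3.7, Player E £0.0, Player V £0.0, Player B £0.0.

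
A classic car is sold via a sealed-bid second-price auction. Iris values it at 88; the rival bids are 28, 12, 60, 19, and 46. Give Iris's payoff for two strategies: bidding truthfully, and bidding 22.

The highest competing bid is 60.
Bidding truthfully at 88: Iris has the top bid, wins, and pays the second-highest bid 60. Payoff = 88 − 60 = 28.
Bidding 22: the top bid is 60 (a rival), so Iris loses. Payoff = 0.

(a) 28  (b) 0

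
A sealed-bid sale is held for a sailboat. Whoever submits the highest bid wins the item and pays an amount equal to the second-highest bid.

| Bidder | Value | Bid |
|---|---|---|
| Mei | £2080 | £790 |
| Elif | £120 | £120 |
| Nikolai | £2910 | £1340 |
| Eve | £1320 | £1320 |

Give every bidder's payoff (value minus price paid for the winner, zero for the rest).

Payoffs: Mei £0, Elif £0, Nikolai £1590, Eve £0.

Ranking the bids: Nikolai £1340; Eve £1320; Mei £790; Elif £120.
Nikolai has the top bid and wins; the price is the second-highest bid, £1320.
Nikolai's payoff = £2910 − £1320 = £1590. All other bidders lose, so their payoff is 0.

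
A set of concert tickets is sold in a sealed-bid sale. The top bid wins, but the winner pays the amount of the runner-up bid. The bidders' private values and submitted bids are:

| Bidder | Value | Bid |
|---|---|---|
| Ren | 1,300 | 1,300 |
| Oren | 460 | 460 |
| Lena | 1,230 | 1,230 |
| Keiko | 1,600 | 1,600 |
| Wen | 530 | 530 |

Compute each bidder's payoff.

Bids in descending order: Keiko 1,600 > Ren 1,300 > Lena 1,230 > Wen 530 > Oren 460.
Keiko has the top bid and wins; the price is the second-highest bid, 1,300.
Keiko's payoff = 1,600 − 1,300 = 300. All other bidders lose, so their payoff is 0.

Ren 0, Oren 0, Lena 0, Keiko 300, Wen 0.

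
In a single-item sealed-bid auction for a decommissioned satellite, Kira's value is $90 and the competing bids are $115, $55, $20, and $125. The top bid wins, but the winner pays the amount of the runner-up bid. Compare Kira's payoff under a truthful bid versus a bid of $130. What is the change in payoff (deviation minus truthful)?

Payoff change: -$35.

The highest competing bid is $125.
Bidding truthfully at $90: the top bid is $125 (a rival), so Kira loses. Payoff = $0.
Bidding $130: Kira has the top bid, wins, and pays the second-highest bid $125. Payoff = $90 − $125 = -$35.
Change = -$35 − $0 = -$35.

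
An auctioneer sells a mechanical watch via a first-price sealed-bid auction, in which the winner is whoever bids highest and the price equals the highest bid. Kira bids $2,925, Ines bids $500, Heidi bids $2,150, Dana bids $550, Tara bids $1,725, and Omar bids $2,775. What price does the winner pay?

Bids in descending order: Kira $2,925; Omar $2,775; Heidi $2,150; Tara $1,725; Dana $550; Ines $500.
Kira is the highest bidder, so Kira wins.
Under the first-price rule, the price is the highest bid: $2,925.

The winner pays $2,925.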